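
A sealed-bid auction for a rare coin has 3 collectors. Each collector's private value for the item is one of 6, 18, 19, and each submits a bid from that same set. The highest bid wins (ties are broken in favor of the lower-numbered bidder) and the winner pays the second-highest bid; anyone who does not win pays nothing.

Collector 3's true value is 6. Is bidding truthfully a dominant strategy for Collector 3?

Check each profile of the others' bids and compare truth against every alternative bid.
Others bid (6, 6): truth gives 0, best alternative gives 0.
Others bid (6, 18): truth gives 0, best alternative gives 0.
Others bid (6, 19): truth gives 0, best alternative gives 0.
Others bid (18, 6): truth gives 0, best alternative gives 0.
Others bid (18, 18): truth gives 0, best alternative gives 0.
Others bid (18, 19): truth gives 0, best alternative gives 0.
(Remaining 3 profiles checked similarly; truth is weakly best in each.)
In every case the truthful bid is at least as good as any alternative, so it is a dominant strategy.

Yes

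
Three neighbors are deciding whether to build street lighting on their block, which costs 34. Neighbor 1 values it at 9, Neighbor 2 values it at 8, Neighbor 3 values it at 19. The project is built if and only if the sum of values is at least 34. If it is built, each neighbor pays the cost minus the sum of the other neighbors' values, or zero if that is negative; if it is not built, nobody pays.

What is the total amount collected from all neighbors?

Total value 36 ≥ cost 34, so it is built.
Neighbor 1: others sum to 27; max(0, 34 - 27) = 7.
Neighbor 2: others sum to 28; max(0, 34 - 28) = 6.
Neighbor 3: others sum to 17; max(0, 34 - 17) = 17.
Total collected = 7 + 6 + 17 = 30.

30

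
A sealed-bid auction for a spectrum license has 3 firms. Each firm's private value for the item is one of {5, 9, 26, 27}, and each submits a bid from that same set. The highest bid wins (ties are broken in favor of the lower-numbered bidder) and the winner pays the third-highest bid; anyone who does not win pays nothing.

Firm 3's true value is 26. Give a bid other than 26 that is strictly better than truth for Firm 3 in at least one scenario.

Suppose Firm 1 bids 5 and Firm 2 bids 26.
Bid 26: loses, pays 0, utility 0.
Bid 27: wins, pays 5, utility 26 - 5 = 21.
So bidding 27 beats truth here (21 > 0).

27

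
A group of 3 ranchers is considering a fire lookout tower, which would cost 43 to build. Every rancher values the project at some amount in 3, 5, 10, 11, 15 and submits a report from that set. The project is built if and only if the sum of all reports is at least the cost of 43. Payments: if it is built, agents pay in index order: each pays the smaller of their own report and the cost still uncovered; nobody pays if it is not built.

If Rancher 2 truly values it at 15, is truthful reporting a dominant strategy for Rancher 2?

Yes

Check each profile of the others' reports and compare truth against every alternative report.
Others report (3, 3): truth gives 0, best alternative gives 0.
Others report (3, 5): truth gives 0, best alternative gives 0.
Others report (3, 10): truth gives 0, best alternative gives 0.
Others report (3, 11): truth gives 0, best alternative gives 0.
Others report (3, 15): truth gives 0, best alternative gives 0.
Others report (5, 3): truth gives 0, best alternative gives 0.
(Remaining 19 profiles checked similarly; truth is weakly best in each.)
In every case the truthful report is at least as good as any alternative, so it is a dominant strategy.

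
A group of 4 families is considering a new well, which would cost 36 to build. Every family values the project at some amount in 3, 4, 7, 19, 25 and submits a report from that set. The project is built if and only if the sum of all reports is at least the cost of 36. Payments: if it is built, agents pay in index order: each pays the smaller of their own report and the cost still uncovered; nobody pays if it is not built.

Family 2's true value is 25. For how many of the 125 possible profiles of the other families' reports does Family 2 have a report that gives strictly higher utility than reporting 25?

Others report (3, 3, 19): truth gives 0; report 19 gives 6 > 0. Violating.
Others report (3, 3, 25): truth gives 0; report 7 gives 18 > 0. Violating.
Others report (3, 4, 19): truth gives 0; report 19 gives 6 > 0. Violating.
Others report (3, 4, 25): truth gives 0; report 4 gives 21 > 0. Violating.
Others report (3, 3, 3): truth gives 0; no alternative beats it.
Others report (3, 3, 4): truth gives 0; no alternative beats it.
(Checking all 125 profiles: 101 have a profitable deviation, 24 do not.)

101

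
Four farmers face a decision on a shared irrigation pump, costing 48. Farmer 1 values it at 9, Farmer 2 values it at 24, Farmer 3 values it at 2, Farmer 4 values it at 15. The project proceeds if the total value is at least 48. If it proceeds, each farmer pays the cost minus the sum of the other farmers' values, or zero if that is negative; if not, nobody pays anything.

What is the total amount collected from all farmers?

Total value 50 ≥ cost 48, so it is built.
Farmer 1: others sum to 41; max(0, 48 - 41) = 7.
Farmer 2: others sum to 26; max(0, 48 - 26) = 22.
Farmer 3: others sum to 48; max(0, 48 - 48) = 0.
Farmer 4: others sum to 35; max(0, 48 - 35) = 13.
Total collected = 7 + 22 + 0 + 13 = 42.

42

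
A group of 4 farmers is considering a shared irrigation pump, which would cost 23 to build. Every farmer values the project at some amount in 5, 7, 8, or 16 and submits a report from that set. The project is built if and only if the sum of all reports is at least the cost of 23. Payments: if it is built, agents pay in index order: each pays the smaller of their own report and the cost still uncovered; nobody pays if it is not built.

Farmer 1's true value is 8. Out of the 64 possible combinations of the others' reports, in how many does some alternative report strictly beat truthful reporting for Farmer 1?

63

Others report (5, 5, 7): truth gives 0; report 7 gives 1 > 0. Violating.
Others report (5, 5, 8): truth gives 0; report 5 gives 3 > 0. Violating.
Others report (5, 5, 16): truth gives 0; report 5 gives 3 > 0. Violating.
Others report (5, 7, 5): truth gives 0; report 7 gives 1 > 0. Violating.
Others report (5, 5, 5): truth gives 0; no alternative beats it.
(Checking all 64 profiles: 63 have a profitable deviation, 1 does not.)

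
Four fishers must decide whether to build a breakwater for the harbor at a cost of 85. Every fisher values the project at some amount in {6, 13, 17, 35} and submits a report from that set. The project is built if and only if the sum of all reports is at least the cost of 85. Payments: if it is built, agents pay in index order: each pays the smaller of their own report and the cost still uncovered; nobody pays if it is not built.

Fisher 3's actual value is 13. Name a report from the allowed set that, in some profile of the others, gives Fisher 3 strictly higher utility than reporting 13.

Suppose Fisher 1 reports 13, Fisher 2 reports 35 and Fisher 4 reports 35.
Report 13: project built, pays 13, utility 13 - 13 = 0.
Report 6: project built, pays 6, utility 13 - 6 = 7.
So reporting 6 beats truth here (7 > 0).

6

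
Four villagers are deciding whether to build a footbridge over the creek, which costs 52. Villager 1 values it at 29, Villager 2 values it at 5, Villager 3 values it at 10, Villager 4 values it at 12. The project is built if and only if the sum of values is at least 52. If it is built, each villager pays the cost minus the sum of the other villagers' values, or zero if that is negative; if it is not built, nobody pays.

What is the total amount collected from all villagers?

Total value 56 ≥ cost 52, so it is built.
Villager 1: others sum to 27; max(0, 52 - 27) = 25.
Villager 2: others sum to 51; max(0, 52 - 51) = 1.
Villager 3: others sum to 46; max(0, 52 - 46) = 6.
Villager 4: others sum to 44; max(0, 52 - 44) = 8.
Total collected = 25 + 1 + 6 + 8 = 40.

40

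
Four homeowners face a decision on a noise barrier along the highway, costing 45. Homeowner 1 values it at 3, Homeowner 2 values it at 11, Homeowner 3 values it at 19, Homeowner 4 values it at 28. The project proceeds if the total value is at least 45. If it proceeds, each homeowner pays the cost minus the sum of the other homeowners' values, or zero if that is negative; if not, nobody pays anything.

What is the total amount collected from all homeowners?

15

Total value 61 ≥ cost 45, so it is built.
Homeowner 1: others sum to 58; max(0, 45 - 58) = 0.
Homeowner 2: others sum to 50; max(0, 45 - 50) = 0.
Homeowner 3: others sum to 42; max(0, 45 - 42) = 3.
Homeowner 4: others sum to 33; max(0, 45 - 33) = 12.
Total collected = 0 + 0 + 3 + 12 = 15.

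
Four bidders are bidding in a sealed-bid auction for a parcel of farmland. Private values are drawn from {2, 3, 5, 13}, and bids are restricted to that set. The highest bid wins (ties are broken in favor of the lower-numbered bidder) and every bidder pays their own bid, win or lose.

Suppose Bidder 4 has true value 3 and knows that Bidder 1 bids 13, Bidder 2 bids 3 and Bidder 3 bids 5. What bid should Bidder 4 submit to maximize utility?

Bid 2: loses but pays 2, utility -2.
Bid 3: loses but pays 3, utility -3.
Bid 5: loses but pays 5, utility -5.
Bid 13: loses but pays 13, utility -13.
The best choice is 2 with utility -2.

2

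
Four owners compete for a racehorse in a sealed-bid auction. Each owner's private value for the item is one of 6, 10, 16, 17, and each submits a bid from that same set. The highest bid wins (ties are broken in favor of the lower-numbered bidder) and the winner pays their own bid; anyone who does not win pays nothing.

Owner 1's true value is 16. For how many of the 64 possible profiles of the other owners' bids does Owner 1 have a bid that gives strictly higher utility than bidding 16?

Others bid (6, 6, 6): truth gives 0; bid 6 gives 10 > 0. Violating.
Others bid (6, 6, 10): truth gives 0; bid 10 gives 6 > 0. Violating.
Others bid (6, 10, 6): truth gives 0; bid 10 gives 6 > 0. Violating.
Others bid (6, 10, 10): truth gives 0; bid 10 gives 6 > 0. Violating.
Others bid (6, 6, 16): truth gives 0; no alternative beats it.
Others bid (6, 6, 17): truth gives 0; no alternative beats it.
(Checking all 64 profiles: 8 have a profitable deviation, 56 do not.)

8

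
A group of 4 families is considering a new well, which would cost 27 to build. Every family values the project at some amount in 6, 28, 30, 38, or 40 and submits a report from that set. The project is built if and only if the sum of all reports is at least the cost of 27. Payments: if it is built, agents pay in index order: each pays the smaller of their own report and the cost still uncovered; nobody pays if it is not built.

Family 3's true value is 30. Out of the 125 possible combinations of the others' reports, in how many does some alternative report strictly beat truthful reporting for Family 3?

4

Others report (6, 6, 28): truth gives 15; report 6 gives 24 > 15. Violating.
Others report (6, 6, 30): truth gives 15; report 6 gives 24 > 15. Violating.
Others report (6, 6, 38): truth gives 15; report 6 gives 24 > 15. Violating.
Others report (6, 6, 40): truth gives 15; report 6 gives 24 > 15. Violating.
Others report (6, 6, 6): truth gives 15; no alternative beats it.
Others report (6, 28, 6): truth gives 30; no alternative beats it.
(Checking all 125 profiles: 4 have a profitable deviation, 121 do not.)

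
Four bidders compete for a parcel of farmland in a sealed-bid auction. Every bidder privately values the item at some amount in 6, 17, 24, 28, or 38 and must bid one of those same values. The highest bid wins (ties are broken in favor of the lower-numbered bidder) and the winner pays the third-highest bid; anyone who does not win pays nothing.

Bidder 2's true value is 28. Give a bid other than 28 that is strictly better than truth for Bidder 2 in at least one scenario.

Suppose Bidder 1 bids 6, Bidder 3 bids 6 and Bidder 4 bids 38.
Bid 28: loses, pays 0, utility 0.
Bid 38: wins, pays 6, utility 28 - 6 = 22.
So bidding 38 beats truth here (22 > 0).

38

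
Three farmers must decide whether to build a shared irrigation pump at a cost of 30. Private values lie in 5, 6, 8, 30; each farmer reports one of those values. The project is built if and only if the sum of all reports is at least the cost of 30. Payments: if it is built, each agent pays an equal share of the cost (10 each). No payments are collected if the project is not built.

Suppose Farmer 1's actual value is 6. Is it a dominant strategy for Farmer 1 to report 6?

Yes

Check each profile of the others' reports and compare truth against every alternative report.
Others report (5, 30): truth gives -4, best alternative gives -4.
Others report (6, 30): truth gives -4, best alternative gives -4.
Others report (8, 30): truth gives -4, best alternative gives -4.
Others report (30, 5): truth gives -4, best alternative gives -4.
Others report (30, 6): truth gives -4, best alternative gives -4.
Others report (30, 8): truth gives -4, best alternative gives -4.
(Remaining 10 profiles checked similarly; truth is weakly best in each.)
In every case the truthful report is at least as good as any alternative, so it is a dominant strategy.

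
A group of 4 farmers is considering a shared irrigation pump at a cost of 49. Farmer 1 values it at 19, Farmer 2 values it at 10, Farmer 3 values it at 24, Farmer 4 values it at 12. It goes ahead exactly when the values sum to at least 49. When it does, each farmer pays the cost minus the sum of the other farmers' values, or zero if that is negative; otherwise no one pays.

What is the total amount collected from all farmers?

11

Total value 65 ≥ cost 49, so it is built.
Farmer 1: others sum to 46; max(0, 49 - 46) = 3.
Farmer 2: others sum to 55; max(0, 49 - 55) = 0.
Farmer 3: others sum to 41; max(0, 49 - 41) = 8.
Farmer 4: others sum to 53; max(0, 49 - 53) = 0.
Total collected = 3 + 0 + 8 + 0 = 11.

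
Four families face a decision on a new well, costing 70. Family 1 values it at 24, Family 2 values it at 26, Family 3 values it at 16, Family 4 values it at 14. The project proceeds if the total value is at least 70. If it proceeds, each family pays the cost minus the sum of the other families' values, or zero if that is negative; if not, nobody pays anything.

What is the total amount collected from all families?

40

Total value 80 ≥ cost 70, so it is built.
Family 1: others sum to 56; max(0, 70 - 56) = 14.
Family 2: others sum to 54; max(0, 70 - 54) = 16.
Family 3: others sum to 64; max(0, 70 - 64) = 6.
Family 4: others sum to 66; max(0, 70 - 66) = 4.
Total collected = 14 + 16 + 6 + 4 = 40.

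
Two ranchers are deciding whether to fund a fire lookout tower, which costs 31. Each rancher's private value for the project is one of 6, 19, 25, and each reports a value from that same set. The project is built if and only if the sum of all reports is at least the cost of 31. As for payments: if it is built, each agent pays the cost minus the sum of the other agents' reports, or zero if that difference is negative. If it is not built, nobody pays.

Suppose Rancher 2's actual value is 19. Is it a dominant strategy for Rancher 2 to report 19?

Check each profile of the others' reports and compare truth against every alternative report.
Others report (25): truth gives 13, best alternative gives 13.
Others report (19): truth gives 7, best alternative gives 7.
Others report (6): truth gives 0, best alternative gives 0.
In every case the truthful report is at least as good as any alternative, so it is a dominant strategy.

Yes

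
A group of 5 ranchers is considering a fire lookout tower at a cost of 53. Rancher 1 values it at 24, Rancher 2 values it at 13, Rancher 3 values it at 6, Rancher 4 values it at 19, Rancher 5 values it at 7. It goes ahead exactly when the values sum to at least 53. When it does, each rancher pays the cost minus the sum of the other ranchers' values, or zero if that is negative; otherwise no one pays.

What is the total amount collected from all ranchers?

11

Total value 69 ≥ cost 53, so it is built.
Rancher 1: others sum to 45; max(0, 53 - 45) = 8.
Rancher 2: others sum to 56; max(0, 53 - 56) = 0.
Rancher 3: others sum to 63; max(0, 53 - 63) = 0.
Rancher 4: others sum to 50; max(0, 53 - 50) = 3.
Rancher 5: others sum to 62; max(0, 53 - 62) = 0.
Total collected = 8 + 0 + 0 + 3 + 0 = 11.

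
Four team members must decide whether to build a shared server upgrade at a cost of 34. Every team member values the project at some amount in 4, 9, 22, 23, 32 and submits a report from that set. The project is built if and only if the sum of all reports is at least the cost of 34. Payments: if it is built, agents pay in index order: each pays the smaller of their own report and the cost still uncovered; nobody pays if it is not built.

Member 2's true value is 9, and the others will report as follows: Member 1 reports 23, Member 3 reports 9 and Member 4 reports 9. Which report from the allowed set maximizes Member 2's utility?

4

Report 4: project built, pays 4, utility 9 - 4 = 5.
Report 9: project built, pays 9, utility 9 - 9 = 0.
Report 22: project built, pays 11, utility 9 - 11 = -2.
Report 23: project built, pays 11, utility 9 - 11 = -2.
Report 32: project built, pays 11, utility 9 - 11 = -2.
The best choice is 4 with utility 5.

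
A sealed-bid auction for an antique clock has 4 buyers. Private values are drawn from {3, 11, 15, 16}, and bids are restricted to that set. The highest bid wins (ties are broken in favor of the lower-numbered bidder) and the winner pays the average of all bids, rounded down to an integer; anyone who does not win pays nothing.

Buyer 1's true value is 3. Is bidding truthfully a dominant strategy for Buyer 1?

Yes

Check each profile of the others' bids and compare truth against every alternative bid.
Others bid (11, 11, 11): truth gives 0, best alternative gives -8.
Others bid (3, 11, 11): truth gives 0, best alternative gives -6.
Others bid (11, 3, 11): truth gives 0, best alternative gives -6.
Others bid (11, 11, 3): truth gives 0, best alternative gives -6.
Others bid (3, 3, 11): truth gives 0, best alternative gives -4.
Others bid (3, 11, 3): truth gives 0, best alternative gives -4.
(Remaining 58 profiles checked similarly; truth is weakly best in each.)
In every case the truthful bid is at least as good as any alternative, so it is a dominant strategy.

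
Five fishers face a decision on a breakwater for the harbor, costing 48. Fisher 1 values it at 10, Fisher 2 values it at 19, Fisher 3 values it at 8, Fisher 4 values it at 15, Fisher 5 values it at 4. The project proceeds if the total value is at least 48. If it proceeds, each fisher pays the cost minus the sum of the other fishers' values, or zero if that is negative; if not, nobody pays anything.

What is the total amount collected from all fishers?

20

Total value 56 ≥ cost 48, so it is built.
Fisher 1: others sum to 46; max(0, 48 - 46) = 2.
Fisher 2: others sum to 37; max(0, 48 - 37) = 11.
Fisher 3: others sum to 48; max(0, 48 - 48) = 0.
Fisher 4: others sum to 41; max(0, 48 - 41) = 7.
Fisher 5: others sum to 52; max(0, 48 - 52) = 0.
Total collected = 2 + 11 + 0 + 7 + 0 = 20.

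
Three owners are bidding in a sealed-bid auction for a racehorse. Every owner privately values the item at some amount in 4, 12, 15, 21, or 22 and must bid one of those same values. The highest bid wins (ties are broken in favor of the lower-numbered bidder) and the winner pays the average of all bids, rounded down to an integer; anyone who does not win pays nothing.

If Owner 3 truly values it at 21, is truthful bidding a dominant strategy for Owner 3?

No

Consider the case where Owner 1 bids 4 and Owner 2 bids 4.
Truthful bid 21: wins, pays 9, utility 21 - 9 = 12.
Bid 12 instead: wins, pays 6, utility 21 - 6 = 15.
Since 15 > 12, bidding 12 is strictly better here, so truthful bidding is not dominant.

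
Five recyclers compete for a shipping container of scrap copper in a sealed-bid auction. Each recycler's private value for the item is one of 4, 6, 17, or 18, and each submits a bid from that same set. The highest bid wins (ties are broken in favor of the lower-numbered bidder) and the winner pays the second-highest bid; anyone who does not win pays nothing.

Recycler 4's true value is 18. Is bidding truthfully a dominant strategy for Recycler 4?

Yes

Check each profile of the others' bids and compare truth against every alternative bid.
Others bid (4, 4, 17, 4): truth gives 1, best alternative gives 0.
Others bid (4, 4, 17, 6): truth gives 1, best alternative gives 0.
Others bid (4, 4, 17, 17): truth gives 1, best alternative gives 0.
Others bid (4, 6, 17, 4): truth gives 1, best alternative gives 0.
Others bid (4, 6, 17, 6): truth gives 1, best alternative gives 0.
Others bid (4, 6, 17, 17): truth gives 1, best alternative gives 0.
(Remaining 250 profiles checked similarly; truth is weakly best in each.)
In every case the truthful bid is at least as good as any alternative, so it is a dominant strategy.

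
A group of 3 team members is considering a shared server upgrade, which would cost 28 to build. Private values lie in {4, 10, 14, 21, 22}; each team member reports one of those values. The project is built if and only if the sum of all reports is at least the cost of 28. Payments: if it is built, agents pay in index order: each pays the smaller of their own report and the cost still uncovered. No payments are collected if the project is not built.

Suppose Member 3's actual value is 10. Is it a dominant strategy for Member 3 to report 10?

Yes

Check each profile of the others' reports and compare truth against every alternative report.
Others report (10, 21): truth gives 10, best alternative gives 10.
Others report (10, 22): truth gives 10, best alternative gives 10.
Others report (14, 14): truth gives 10, best alternative gives 10.
Others report (14, 21): truth gives 10, best alternative gives 10.
Others report (14, 22): truth gives 10, best alternative gives 10.
Others report (21, 10): truth gives 10, best alternative gives 10.
(Remaining 19 profiles checked similarly; truth is weakly best in each.)
In every case the truthful report is at least as good as any alternative, so it is a dominant strategy.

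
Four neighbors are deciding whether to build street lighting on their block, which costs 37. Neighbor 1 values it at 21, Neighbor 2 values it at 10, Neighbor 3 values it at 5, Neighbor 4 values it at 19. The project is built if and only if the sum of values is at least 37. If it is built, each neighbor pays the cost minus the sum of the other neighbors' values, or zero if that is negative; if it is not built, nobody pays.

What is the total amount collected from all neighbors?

Total value 55 ≥ cost 37, so it is built.
Neighbor 1: others sum to 34; max(0, 37 - 34) = 3.
Neighbor 2: others sum to 45; max(0, 37 - 45) = 0.
Neighbor 3: others sum to 50; max(0, 37 - 50) = 0.
Neighbor 4: others sum to 36; max(0, 37 - 36) = 1.
Total collected = 3 + 0 + 0 + 1 = 4.

4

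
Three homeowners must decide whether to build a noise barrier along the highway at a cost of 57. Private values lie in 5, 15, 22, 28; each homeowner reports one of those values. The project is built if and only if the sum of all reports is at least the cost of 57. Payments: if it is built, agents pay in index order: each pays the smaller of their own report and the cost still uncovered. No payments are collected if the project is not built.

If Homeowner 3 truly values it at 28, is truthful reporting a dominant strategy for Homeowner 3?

Check each profile of the others' reports and compare truth against every alternative report.
Others report (5, 28): truth gives 4, best alternative gives 0.
Others report (28, 5): truth gives 4, best alternative gives 0.
Others report (15, 15): truth gives 1, best alternative gives 0.
Others report (28, 28): truth gives 27, best alternative gives 27.
Others report (22, 28): truth gives 21, best alternative gives 21.
Others report (28, 22): truth gives 21, best alternative gives 21.
(Remaining 10 profiles checked similarly; truth is weakly best in each.)
In every case the truthful report is at least as good as any alternative, so it is a dominant strategy.

Yes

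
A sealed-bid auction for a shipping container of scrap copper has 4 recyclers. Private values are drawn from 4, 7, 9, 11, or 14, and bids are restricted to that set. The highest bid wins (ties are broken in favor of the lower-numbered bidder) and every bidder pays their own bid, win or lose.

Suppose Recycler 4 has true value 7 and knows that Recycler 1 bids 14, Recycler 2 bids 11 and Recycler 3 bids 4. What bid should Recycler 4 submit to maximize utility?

Bid 4: loses but pays 4, utility -4.
Bid 7: loses but pays 7, utility -7.
Bid 9: loses but pays 9, utility -9.
Bid 11: loses but pays 11, utility -11.
Bid 14: loses but pays 14, utility -14.
The best choice is 4 with utility -4.

4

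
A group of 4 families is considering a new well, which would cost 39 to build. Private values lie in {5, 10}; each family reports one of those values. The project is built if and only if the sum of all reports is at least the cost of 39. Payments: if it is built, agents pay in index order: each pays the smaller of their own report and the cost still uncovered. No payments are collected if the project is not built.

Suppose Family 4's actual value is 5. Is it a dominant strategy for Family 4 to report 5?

Yes

Check each profile of the others' reports and compare truth against every alternative report.
Others report (10, 10, 10): truth gives 0, best alternative gives -4.
Others report (5, 5, 5): truth gives 0, best alternative gives 0.
Others report (5, 5, 10): truth gives 0, best alternative gives 0.
Others report (5, 10, 5): truth gives 0, best alternative gives 0.
Others report (5, 10, 10): truth gives 0, best alternative gives 0.
Others report (10, 5, 5): truth gives 0, best alternative gives 0.
(Remaining 2 profiles checked similarly; truth is weakly best in each.)
In every case the truthful report is at least as good as any alternative, so it is a dominant strategy.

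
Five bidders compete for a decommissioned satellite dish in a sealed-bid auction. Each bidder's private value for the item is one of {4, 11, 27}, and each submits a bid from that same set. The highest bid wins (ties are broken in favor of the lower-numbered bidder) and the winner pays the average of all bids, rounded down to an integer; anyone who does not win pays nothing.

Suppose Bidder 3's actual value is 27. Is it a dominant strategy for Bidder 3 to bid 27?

Consider the case where Bidder 1 bids 4, Bidder 2 bids 4, Bidder 4 bids 4 and Bidder 5 bids 4.
Truthful bid 27: wins, pays 8, utility 27 - 8 = 19.
Bid 11 instead: wins, pays 5, utility 27 - 5 = 22.
Since 22 > 19, bidding 11 is strictly better here, so truthful bidding is not dominant.

No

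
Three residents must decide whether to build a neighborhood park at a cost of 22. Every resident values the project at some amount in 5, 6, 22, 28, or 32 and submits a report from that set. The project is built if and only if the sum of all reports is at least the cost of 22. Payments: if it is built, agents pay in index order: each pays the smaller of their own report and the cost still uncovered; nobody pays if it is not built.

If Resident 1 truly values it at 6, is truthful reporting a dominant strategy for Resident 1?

No

Consider the case where Resident 2 reports 5 and Resident 3 reports 22.
Truthful report 6: project built, pays 6, utility 6 - 6 = 0.
Report 5 instead: project built, pays 5, utility 6 - 5 = 1.
Since 1 > 0, reporting 5 is strictly better here, so truthful reporting is not dominant.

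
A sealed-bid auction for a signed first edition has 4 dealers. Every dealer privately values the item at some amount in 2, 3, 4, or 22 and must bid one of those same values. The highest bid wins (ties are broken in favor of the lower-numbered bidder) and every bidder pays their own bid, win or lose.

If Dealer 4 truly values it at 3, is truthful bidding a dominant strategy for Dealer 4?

Consider the case where Dealer 1 bids 2, Dealer 2 bids 2 and Dealer 3 bids 3.
Truthful bid 3: loses but pays 3, utility -3.
Bid 2 instead: loses but pays 2, utility -2.
Since -2 > -3, bidding 2 is strictly better here, so truthful bidding is not dominant.

No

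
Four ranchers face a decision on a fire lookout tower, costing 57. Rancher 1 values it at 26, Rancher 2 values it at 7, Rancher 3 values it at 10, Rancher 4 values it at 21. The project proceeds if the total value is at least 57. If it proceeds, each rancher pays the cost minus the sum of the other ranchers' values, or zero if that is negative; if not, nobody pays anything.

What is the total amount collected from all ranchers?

36

Total value 64 ≥ cost 57, so it is built.
Rancher 1: others sum to 38; max(0, 57 - 38) = 19.
Rancher 2: others sum to 57; max(0, 57 - 57) = 0.
Rancher 3: others sum to 54; max(0, 57 - 54) = 3.
Rancher 4: others sum to 43; max(0, 57 - 43) = 14.
Total collected = 19 + 0 + 3 + 14 = 36.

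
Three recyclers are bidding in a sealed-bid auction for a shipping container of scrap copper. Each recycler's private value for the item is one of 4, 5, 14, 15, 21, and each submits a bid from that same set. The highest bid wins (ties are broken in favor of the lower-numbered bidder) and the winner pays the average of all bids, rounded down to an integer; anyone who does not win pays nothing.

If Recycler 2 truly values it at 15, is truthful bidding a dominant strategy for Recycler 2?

No

Consider the case where Recycler 1 bids 4 and Recycler 3 bids 4.
Truthful bid 15: wins, pays 7, utility 15 - 7 = 8.
Bid 5 instead: wins, pays 4, utility 15 - 4 = 11.
Since 11 > 8, bidding 5 is strictly better here, so truthful bidding is not dominant.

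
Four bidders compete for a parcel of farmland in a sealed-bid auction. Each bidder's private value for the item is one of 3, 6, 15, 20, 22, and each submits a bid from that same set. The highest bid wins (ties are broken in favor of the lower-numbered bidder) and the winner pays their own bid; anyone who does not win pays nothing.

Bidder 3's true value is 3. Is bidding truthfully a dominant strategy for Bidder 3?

Yes

Check each profile of the others' bids and compare truth against every alternative bid.
Others bid (3, 3, 3): truth gives 0, best alternative gives -3.
Others bid (3, 3, 6): truth gives 0, best alternative gives -3.
Others bid (3, 3, 15): truth gives 0, best alternative gives 0.
Others bid (3, 3, 20): truth gives 0, best alternative gives 0.
Others bid (3, 3, 22): truth gives 0, best alternative gives 0.
Others bid (3, 6, 3): truth gives 0, best alternative gives 0.
(Remaining 119 profiles checked similarly; truth is weakly best in each.)
In every case the truthful bid is at least as good as any alternative, so it is a dominant strategy.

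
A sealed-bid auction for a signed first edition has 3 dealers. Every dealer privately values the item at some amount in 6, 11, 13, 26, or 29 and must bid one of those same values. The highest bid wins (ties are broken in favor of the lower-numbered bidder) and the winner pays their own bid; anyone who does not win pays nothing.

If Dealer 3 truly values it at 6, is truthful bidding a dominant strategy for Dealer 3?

Check each profile of the others' bids and compare truth against every alternative bid.
Others bid (6, 6): truth gives 0, best alternative gives -5.
Others bid (6, 11): truth gives 0, best alternative gives 0.
Others bid (6, 13): truth gives 0, best alternative gives 0.
Others bid (6, 26): truth gives 0, best alternative gives 0.
Others bid (6, 29): truth gives 0, best alternative gives 0.
Others bid (11, 6): truth gives 0, best alternative gives 0.
(Remaining 19 profiles checked similarly; truth is weakly best in each.)
In every case the truthful bid is at least as good as any alternative, so it is a dominant strategy.

Yes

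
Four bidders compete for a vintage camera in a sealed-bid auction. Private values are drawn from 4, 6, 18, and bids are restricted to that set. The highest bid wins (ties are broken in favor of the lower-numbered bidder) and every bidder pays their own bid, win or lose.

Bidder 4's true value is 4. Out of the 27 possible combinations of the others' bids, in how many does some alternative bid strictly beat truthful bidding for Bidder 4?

1

Others bid (4, 4, 4): truth gives -4; bid 6 gives -2 > -4. Violating.
Others bid (4, 4, 6): truth gives -4; no alternative beats it.
Others bid (4, 4, 18): truth gives -4; no alternative beats it.
(Checking all 27 profiles: 1 has a profitable deviation, 26 do not.)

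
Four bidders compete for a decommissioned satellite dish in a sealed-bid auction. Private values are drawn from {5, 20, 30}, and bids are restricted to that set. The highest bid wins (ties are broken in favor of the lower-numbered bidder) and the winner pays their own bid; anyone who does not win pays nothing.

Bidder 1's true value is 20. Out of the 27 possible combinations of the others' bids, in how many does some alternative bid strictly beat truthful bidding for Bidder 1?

Others bid (5, 5, 5): truth gives 0; bid 5 gives 15 > 0. Violating.
Others bid (5, 5, 20): truth gives 0; no alternative beats it.
Others bid (5, 5, 30): truth gives 0; no alternative beats it.
(Checking all 27 profiles: 1 has a profitable deviation, 26 do not.)

1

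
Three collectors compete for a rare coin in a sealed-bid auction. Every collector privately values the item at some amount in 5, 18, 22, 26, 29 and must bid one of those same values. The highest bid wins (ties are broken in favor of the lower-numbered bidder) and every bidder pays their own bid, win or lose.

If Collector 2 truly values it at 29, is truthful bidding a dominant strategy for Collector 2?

Consider the case where Collector 1 bids 5 and Collector 3 bids 5.
Truthful bid 29: wins, pays 29, utility 29 - 29 = 0.
Bid 18 instead: wins, pays 18, utility 29 - 18 = 11.
Since 11 > 0, bidding 18 is strictly better here, so truthful bidding is not dominant.

No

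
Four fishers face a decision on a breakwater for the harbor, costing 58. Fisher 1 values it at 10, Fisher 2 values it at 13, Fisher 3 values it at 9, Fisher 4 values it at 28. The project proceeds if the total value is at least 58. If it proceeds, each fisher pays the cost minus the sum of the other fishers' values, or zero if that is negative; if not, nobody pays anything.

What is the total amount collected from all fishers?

Total value 60 ≥ cost 58, so it is built.
Fisher 1: others sum to 50; max(0, 58 - 50) = 8.
Fisher 2: others sum to 47; max(0, 58 - 47) = 11.
Fisher 3: others sum to 51; max(0, 58 - 51) = 7.
Fisher 4: others sum to 32; max(0, 58 - 32) = 26.
Total collected = 8 + 11 + 7 + 26 = 52.

52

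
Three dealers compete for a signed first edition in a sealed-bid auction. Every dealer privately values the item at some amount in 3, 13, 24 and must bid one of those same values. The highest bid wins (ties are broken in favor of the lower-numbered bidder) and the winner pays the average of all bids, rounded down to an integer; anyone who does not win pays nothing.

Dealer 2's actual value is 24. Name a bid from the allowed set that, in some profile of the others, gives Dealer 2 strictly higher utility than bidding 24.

13

Suppose Dealer 1 bids 3 and Dealer 3 bids 3.
Bid 24: wins, pays 10, utility 24 - 10 = 14.
Bid 13: wins, pays 6, utility 24 - 6 = 18.
So bidding 13 beats truth here (18 > 14).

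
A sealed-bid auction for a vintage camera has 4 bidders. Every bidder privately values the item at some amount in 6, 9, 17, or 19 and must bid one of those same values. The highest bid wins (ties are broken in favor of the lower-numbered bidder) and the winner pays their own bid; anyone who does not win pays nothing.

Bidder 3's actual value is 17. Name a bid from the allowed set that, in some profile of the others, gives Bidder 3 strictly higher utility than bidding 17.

9

Suppose Bidder 1 bids 6, Bidder 2 bids 6 and Bidder 4 bids 6.
Bid 17: wins, pays 17, utility 17 - 17 = 0.
Bid 9: wins, pays 9, utility 17 - 9 = 8.
So bidding 9 beats truth here (8 > 0).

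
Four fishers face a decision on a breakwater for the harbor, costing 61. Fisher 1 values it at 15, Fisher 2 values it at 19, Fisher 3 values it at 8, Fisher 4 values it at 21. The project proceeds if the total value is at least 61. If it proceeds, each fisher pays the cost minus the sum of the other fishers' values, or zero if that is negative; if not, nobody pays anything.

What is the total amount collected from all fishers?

Total value 63 ≥ cost 61, so it is built.
Fisher 1: others sum to 48; max(0, 61 - 48) = 13.
Fisher 2: others sum to 44; max(0, 61 - 44) = 17.
Fisher 3: others sum to 55; max(0, 61 - 55) = 6.
Fisher 4: others sum to 42; max(0, 61 - 42) = 19.
Total collected = 13 + 17 + 6 + 19 = 55.

55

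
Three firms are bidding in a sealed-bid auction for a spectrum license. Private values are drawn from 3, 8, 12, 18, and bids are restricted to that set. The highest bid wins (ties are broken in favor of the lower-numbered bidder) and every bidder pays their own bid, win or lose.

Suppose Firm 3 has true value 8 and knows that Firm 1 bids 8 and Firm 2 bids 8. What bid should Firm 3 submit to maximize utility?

Bid 3: loses but pays 3, utility -3.
Bid 8: loses but pays 8, utility -8.
Bid 12: wins, pays 12, utility 8 - 12 = -4.
Bid 18: wins, pays 18, utility 8 - 18 = -10.
The best choice is 3 with utility -3.

3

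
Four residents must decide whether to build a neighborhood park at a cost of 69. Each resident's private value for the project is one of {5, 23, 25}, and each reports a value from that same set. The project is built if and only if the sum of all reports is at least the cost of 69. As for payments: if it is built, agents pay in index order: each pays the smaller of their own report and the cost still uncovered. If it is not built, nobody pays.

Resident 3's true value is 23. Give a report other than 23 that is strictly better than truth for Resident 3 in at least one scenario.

Suppose Resident 1 reports 23, Resident 2 reports 23 and Resident 4 reports 23.
Report 23: project built, pays 23, utility 23 - 23 = 0.
Report 5: project built, pays 5, utility 23 - 5 = 18.
So reporting 5 beats truth here (18 > 0).

5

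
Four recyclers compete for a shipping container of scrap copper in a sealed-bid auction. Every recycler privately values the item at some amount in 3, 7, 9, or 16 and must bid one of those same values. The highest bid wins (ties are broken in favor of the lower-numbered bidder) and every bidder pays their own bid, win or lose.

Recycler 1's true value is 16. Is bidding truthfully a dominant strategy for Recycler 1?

Consider the case where Recycler 2 bids 3, Recycler 3 bids 3 and Recycler 4 bids 3.
Truthful bid 16: wins, pays 16, utility 16 - 16 = 0.
Bid 3 instead: wins, pays 3, utility 16 - 3 = 13.
Since 13 > 0, bidding 3 is strictly better here, so truthful bidding is not dominant.

No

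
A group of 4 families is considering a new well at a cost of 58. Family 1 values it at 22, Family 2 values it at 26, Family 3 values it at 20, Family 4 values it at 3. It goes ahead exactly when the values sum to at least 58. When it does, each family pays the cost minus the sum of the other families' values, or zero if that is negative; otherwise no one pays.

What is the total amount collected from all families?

Total value 71 ≥ cost 58, so it is built.
Family 1: others sum to 49; max(0, 58 - 49) = 9.
Family 2: others sum to 45; max(0, 58 - 45) = 13.
Family 3: others sum to 51; max(0, 58 - 51) = 7.
Family 4: others sum to 68; max(0, 58 - 68) = 0.
Total collected = 9 + 13 + 7 + 0 = 29.

29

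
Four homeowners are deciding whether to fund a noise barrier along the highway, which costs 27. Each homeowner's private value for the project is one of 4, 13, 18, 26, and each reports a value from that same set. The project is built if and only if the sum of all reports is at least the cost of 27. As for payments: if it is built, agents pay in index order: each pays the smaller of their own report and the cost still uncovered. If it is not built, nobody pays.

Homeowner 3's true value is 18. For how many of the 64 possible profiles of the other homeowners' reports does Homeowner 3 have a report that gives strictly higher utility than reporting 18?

Others report (4, 4, 13): truth gives 0; report 13 gives 5 > 0. Violating.
Others report (4, 4, 18): truth gives 0; report 4 gives 14 > 0. Violating.
Others report (4, 4, 26): truth gives 0; report 4 gives 14 > 0. Violating.
Others report (4, 13, 13): truth gives 8; report 4 gives 14 > 8. Violating.
Others report (4, 4, 4): truth gives 0; no alternative beats it.
Others report (4, 13, 4): truth gives 8; no alternative beats it.
(Checking all 64 profiles: 17 have a profitable deviation, 47 do not.)

17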